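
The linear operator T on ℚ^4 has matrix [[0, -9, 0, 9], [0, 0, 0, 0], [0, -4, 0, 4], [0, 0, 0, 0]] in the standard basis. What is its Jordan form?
The characteristic polynomial is det(xI - A) = x^4, so the eigenvalues are 0 (algebraic multiplicity 4).

For λ = 0: rank(A) = 1, rank(A^2) = 0. The eigenspace has dimension 4 - 1 = 3, so there are 3 Jordan blocks; the rank sequence gives block sizes [2, 1, 1].

Assembling the blocks gives the Jordan form J above.

J = [[0, 1, 0, 0], [0, 0, 0, 0], [0, 0, 0, 0], [0, 0, 0, 0]]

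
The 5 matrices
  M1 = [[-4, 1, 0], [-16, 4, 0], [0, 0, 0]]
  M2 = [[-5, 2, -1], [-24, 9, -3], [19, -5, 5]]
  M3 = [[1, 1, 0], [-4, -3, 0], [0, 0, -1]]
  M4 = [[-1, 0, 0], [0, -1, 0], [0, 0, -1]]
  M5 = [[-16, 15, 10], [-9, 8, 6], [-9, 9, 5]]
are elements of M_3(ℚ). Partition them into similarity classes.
Characteristic polynomials: χ_{M1} = x^3, χ_{M2} = (x - 3)^3, χ_{M3} = (x + 1)^3, χ_{M4} = (x + 1)^3, χ_{M5} = (x + 1)^3.

{M1}: invariant factors x, x^2.

{M2}: invariant factors (x - 3)^3.

{M3, M5}: invariant factors x + 1, (x + 1)^2.

{M4}: invariant factors x + 1, x + 1, x + 1.

Matrices are similar if and only if their invariant-factor lists agree; the partition into similarity classes is {M1}, {M2}, {M3, M5}, {M4}.

4 classes: {M1}, {M2}, {M3, M5}, {M4}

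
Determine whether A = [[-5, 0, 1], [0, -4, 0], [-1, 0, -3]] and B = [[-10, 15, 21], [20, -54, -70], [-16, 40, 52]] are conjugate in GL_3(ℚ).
Two matrices over a field are similar if and only if they have the same invariant factors.

Both A and B have characteristic polynomial (x + 4)^3 and minimal polynomial (x + 4)^2. Computing further, both have invariant factors x + 4, (x + 4)^2. Hence A and B are similar.

Yes.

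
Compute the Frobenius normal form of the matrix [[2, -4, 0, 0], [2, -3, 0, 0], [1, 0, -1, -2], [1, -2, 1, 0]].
R = [[0, -2, 0, 0], [1, -1, 0, 0], [0, 0, 0, -2], [0, 0, 1, -1]]

The invariant factors of A (the non-unit diagonal entries of the Smith normal form of xI - A over ℚ[x]) are x^2 + x + 2, x^2 + x + 2, each dividing the next. The characteristic polynomial is their product, (x^2 + x + 2)^2.

The rational canonical form is the block-diagonal matrix of companion matrices C(f_i):
R = [[0, -2, 0, 0], [1, -1, 0, 0], [0, 0, 0, -2], [0, 0, 1, -1]].

Note the characteristic polynomial does not split into linear factors over ℚ, so A has no Jordan form over ℚ; the rational canonical form exists over any field.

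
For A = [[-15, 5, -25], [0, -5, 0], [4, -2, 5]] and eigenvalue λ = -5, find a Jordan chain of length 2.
We seek v_1 ∈ ker((A + 5I)^2) \ ker(A + 5I), then set v_{i+1} = (A + 5I) v_i.

One such chain is v_1 = [[0, 1, 0]]^T, v_2 = [[5, 0, -2]]^T. Check: (A + 5I) v_2 = [[0, 0, 0]]^T = 0.

v_1 = [[0, 1, 0]]^T, v_2 = [[5, 0, -2]]^T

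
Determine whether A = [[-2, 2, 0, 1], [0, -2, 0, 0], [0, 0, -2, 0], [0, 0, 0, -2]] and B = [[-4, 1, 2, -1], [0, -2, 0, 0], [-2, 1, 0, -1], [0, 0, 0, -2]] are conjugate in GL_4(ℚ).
Two matrices over a field are similar if and only if they have the same invariant factors.

Both A and B have characteristic polynomial (x + 2)^4 and minimal polynomial (x + 2)^2. Computing further, both have invariant factors x + 2, x + 2, (x + 2)^2. Hence A and B are similar.

Yes.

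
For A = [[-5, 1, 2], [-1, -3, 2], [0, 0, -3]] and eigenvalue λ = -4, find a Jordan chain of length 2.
v_1 = [[0, 1, 0]]^T, v_2 = [[1, 1, 0]]^T

We seek v_1 ∈ ker((A + 4I)^2) \ ker(A + 4I), then set v_{i+1} = (A + 4I) v_i.

One such chain is v_1 = [[0, 1, 0]]^T, v_2 = [[1, 1, 0]]^T. Check: (A + 4I) v_2 = [[0, 0, 0]]^T = 0.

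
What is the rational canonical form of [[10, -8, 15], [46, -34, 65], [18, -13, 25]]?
R = [[0, 0, 0], [1, 0, -3], [0, 1, 1]]

The invariant factors of A (the non-unit diagonal entries of the Smith normal form of xI - A over ℚ[x]) are x(x^2 - x + 3), each dividing the next. The characteristic polynomial is their product, x(x^2 - x + 3).

The rational canonical form is the block-diagonal matrix of companion matrices C(f_i):
R = [[0, 0, 0], [1, 0, -3], [0, 1, 1]].

Note the characteristic polynomial does not split into linear factors over ℚ, so A has no Jordan form over ℚ; the rational canonical form exists over any field.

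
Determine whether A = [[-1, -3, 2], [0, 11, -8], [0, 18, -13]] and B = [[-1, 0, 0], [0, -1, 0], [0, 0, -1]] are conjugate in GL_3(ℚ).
No.

Both have characteristic polynomial (x + 1)^3, but the minimal polynomial of A is (x + 1)^2 while the minimal polynomial of B is x + 1. The minimal polynomial is a similarity invariant, so A and B are not similar.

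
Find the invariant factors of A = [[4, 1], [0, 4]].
(x - 4)^2

The Jordan structure of A has elementary divisors (x - 4)^2. Arranging the block sizes at each eigenvalue in decreasing order and taking row products gives the invariant factors.

Invariant factors (smallest first, each dividing the next): (x - 4)^2.

Check: the last factor (x - 4)^2 is the minimal polynomial, and the product (x - 4)^2 is the characteristic polynomial.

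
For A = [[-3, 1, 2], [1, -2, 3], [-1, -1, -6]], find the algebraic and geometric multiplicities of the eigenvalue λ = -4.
algebraic multiplicity 2, geometric multiplicity 1

The characteristic polynomial is (x + 3)(x + 4)^2, so the factor x + 4 appears with exponent 2: the algebraic multiplicity is 2.

rank(A + 4I) = 2, so the eigenspace has dimension 3 - 2 = 1: the geometric multiplicity is 1.

Since 1 < 2, A is not diagonalizable.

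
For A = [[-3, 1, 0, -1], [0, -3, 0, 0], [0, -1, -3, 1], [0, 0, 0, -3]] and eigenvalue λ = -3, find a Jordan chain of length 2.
We seek v_1 ∈ ker((A + 3I)^2) \ ker(A + 3I), then set v_{i+1} = (A + 3I) v_i.

One such chain is v_1 = [[0, 1, 0, 0]]^T, v_2 = [[1, 0, -1, 0]]^T. Check: (A + 3I) v_2 = [[0, 0, 0, 0]]^T = 0.

v_1 = [[0, 1, 0, 0]]^T, v_2 = [[1, 0, -1, 0]]^T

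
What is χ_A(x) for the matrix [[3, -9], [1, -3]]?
xI - A = [[x - 3, 9], [-1, x + 3]].

Expanding det(xI - A) along the first row:
det(xI - A) = + (x - 3)·det([[x + 3]]) - (9)·det([[-1]]).

Evaluating gives χ_A(x) = x^2.

χ_A(x) = x^2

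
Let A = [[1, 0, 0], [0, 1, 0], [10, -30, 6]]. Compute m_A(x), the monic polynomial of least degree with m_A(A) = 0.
The characteristic polynomial factors as (x - 6)(x - 1)^2. The minimal polynomial is ∏(x - λ)^{k_λ} where k_λ is the size of the largest Jordan block at λ.

For λ = 1: rank(A - I) = 1, and the largest Jordan block has size 1 (the smallest k with rank((A - I)^k) = rank((A - I)^(k+1))).
For λ = 6: rank(A - 6I) = 2, and the largest Jordan block has size 1 (the smallest k with rank((A - 6I)^k) = rank((A - 6I)^(k+1))).

So m_A(x) = (x - 6)(x - 1).

m_A(x) = (x - 6)(x - 1)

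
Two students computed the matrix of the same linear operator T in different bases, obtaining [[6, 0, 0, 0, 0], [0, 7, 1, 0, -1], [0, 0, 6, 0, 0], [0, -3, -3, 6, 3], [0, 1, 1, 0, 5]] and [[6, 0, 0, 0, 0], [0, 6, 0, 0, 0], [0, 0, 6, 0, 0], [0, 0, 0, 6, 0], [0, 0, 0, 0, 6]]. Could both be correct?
Both have characteristic polynomial (x - 6)^5, but the minimal polynomial of A is (x - 6)^2 while the minimal polynomial of B is x - 6. The minimal polynomial is a similarity invariant, so A and B are not similar.

No.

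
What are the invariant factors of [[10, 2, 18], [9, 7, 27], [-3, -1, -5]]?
The Jordan structure of A has elementary divisors (x - 4)^2, (x - 4). Arranging the block sizes at each eigenvalue in decreasing order and taking row products gives the invariant factors.

Invariant factors (smallest first, each dividing the next): x - 4, (x - 4)^2.

Check: the last factor (x - 4)^2 is the minimal polynomial, and the product (x - 4)^3 is the characteristic polynomial.

x - 4, (x - 4)^2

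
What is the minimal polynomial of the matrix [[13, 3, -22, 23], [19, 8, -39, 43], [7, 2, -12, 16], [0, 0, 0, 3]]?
The characteristic polynomial factors as (x - 3)^4. The minimal polynomial is ∏(x - λ)^{k_λ} where k_λ is the size of the largest Jordan block at λ.

For λ = 3: rank(A - 3I) = 2, and the largest Jordan block has size 3 (the smallest k with rank((A - 3I)^k) = rank((A - 3I)^(k+1))).

So m_A(x) = (x - 3)^3.

m_A(x) = (x - 3)^3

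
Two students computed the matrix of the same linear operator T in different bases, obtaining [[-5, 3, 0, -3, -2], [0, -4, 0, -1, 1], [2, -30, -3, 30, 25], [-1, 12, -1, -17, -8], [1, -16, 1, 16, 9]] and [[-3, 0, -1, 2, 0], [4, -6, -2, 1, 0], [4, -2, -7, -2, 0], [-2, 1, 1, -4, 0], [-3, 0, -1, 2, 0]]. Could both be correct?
Yes.

Two matrices over a field are similar if and only if they have the same invariant factors.

Both A and B have characteristic polynomial x(x + 5)^4 and minimal polynomial x(x + 5)^3. Computing further, both have invariant factors x + 5, x(x + 5)^3. Hence A and B are similar.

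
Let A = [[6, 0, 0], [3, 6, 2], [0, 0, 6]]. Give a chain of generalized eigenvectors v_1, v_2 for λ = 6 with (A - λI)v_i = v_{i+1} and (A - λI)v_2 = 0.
We seek v_1 ∈ ker((A - 6I)^2) \ ker(A - 6I), then set v_{i+1} = (A - 6I) v_i.

One such chain is v_1 = [[-1, 1, 1]]^T, v_2 = [[0, -1, 0]]^T. Check: (A - 6I) v_2 = [[0, 0, 0]]^T = 0.

v_1 = [[-1, 1, 1]]^T, v_2 = [[0, -1, 0]]^T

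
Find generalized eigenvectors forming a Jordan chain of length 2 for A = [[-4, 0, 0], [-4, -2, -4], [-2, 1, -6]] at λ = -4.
v_1 = [[0, -3, -2]]^T, v_2 = [[0, 2, 1]]^T

We seek v_1 ∈ ker((A + 4I)^2) \ ker(A + 4I), then set v_{i+1} = (A + 4I) v_i.

One such chain is v_1 = [[0, -3, -2]]^T, v_2 = [[0, 2, 1]]^T. Check: (A + 4I) v_2 = [[0, 0, 0]]^T = 0.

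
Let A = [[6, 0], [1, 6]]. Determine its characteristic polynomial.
xI - A = [[x - 6, 0], [-1, x - 6]].

Expanding det(xI - A) along the first row:
det(xI - A) = + (x - 6)·det([[x - 6]]) - (0)·det([[-1]]).

Evaluating gives χ_A(x) = x^2 - 12x + 36 = (x - 6)^2.

χ_A(x) = (x - 6)^2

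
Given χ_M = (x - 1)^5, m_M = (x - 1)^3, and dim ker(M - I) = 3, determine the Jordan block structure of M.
λ = 1: algebraic multiplicity 5 (exponent in χ_M), largest block size 3 (exponent in m_M), 3 blocks (geometric multiplicity). These force block sizes [3, 1, 1].

Jordan blocks: (1, 3), (1, 1), (1, 1)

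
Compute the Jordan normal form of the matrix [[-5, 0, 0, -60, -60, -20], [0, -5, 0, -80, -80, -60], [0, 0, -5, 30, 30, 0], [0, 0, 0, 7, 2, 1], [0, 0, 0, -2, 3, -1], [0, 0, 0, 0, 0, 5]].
The characteristic polynomial is det(xI - A) = (x - 5)^3(x + 5)^3, so the eigenvalues are -5 (algebraic multiplicity 3), 5 (algebraic multiplicity 3).

For λ = -5: rank(A + 5I) = 3. The eigenspace has dimension 6 - 3 = 3, so there are 3 Jordan blocks; the rank sequence gives block sizes [1, 1, 1].

For λ = 5: rank(A - 5I) = 4, rank((A - 5I)^2) = 3. The eigenspace has dimension 6 - 4 = 2, so there are 2 Jordan blocks; the rank sequence gives block sizes [2, 1].

Assembling the blocks gives the Jordan form J above.

J = [[-5, 0, 0, 0, 0, 0], [0, -5, 0, 0, 0, 0], [0, 0, -5, 0, 0, 0], [0, 0, 0, 5, 1, 0], [0, 0, 0, 0, 5, 0], [0, 0, 0, 0, 0, 5]]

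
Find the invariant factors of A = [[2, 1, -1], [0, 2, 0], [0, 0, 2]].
x - 2, (x - 2)^2

The Jordan structure of A has elementary divisors (x - 2)^2, (x - 2). Arranging the block sizes at each eigenvalue in decreasing order and taking row products gives the invariant factors.

Invariant factors (smallest first, each dividing the next): x - 2, (x - 2)^2.

Check: the last factor (x - 2)^2 is the minimal polynomial, and the product (x - 2)^3 is the characteristic polynomial.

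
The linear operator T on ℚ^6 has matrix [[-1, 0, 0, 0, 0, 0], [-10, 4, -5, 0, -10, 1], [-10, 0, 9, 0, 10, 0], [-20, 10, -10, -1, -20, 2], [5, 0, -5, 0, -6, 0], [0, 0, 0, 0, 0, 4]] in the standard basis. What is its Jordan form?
The characteristic polynomial is det(xI - A) = (x - 4)^3(x + 1)^3, so the eigenvalues are -1 (algebraic multiplicity 3), 4 (algebraic multiplicity 3).

For λ = -1: rank(A + I) = 3. The eigenspace has dimension 6 - 3 = 3, so there are 3 Jordan blocks; the rank sequence gives block sizes [1, 1, 1].

For λ = 4: rank(A - 4I) = 4, rank((A - 4I)^2) = 3. The eigenspace has dimension 6 - 4 = 2, so there are 2 Jordan blocks; the rank sequence gives block sizes [2, 1].

Assembling the blocks gives the Jordan form J above.

J = [[-1, 0, 0, 0, 0, 0], [0, -1, 0, 0, 0, 0], [0, 0, -1, 0, 0, 0], [0, 0, 0, 4, 1, 0], [0, 0, 0, 0, 4, 0], [0, 0, 0, 0, 0, 4]]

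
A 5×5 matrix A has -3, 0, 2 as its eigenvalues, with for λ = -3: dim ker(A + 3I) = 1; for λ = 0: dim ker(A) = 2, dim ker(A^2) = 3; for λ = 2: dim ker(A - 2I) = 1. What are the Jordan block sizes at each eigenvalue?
λ = -3: successive nullity increments [1] count blocks of size ≥ k; block sizes are [1].
λ = 0: successive nullity increments [2, 1] count blocks of size ≥ k; block sizes are [2, 1].
λ = 2: successive nullity increments [1] count blocks of size ≥ k; block sizes are [1].

Jordan blocks: (-3, 1), (0, 2), (0, 1), (2, 1)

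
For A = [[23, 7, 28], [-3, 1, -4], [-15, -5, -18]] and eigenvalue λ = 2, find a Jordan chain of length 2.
We seek v_1 ∈ ker((A - 2I)^2) \ ker(A - 2I), then set v_{i+1} = (A - 2I) v_i.

One such chain is v_1 = [[-6, 3, 4]]^T, v_2 = [[7, -1, -5]]^T. Check: (A - 2I) v_2 = [[0, 0, 0]]^T = 0.

v_1 = [[-6, 3, 4]]^T, v_2 = [[7, -1, -5]]^T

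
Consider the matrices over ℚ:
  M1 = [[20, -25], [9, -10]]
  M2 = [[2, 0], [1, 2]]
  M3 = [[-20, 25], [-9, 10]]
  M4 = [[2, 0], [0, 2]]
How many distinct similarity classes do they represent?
4 classes: {M1}, {M2}, {M3}, {M4}

Characteristic polynomials: χ_{M1} = (x - 5)^2, χ_{M2} = (x - 2)^2, χ_{M3} = (x + 5)^2, χ_{M4} = (x - 2)^2.

{M1}: invariant factors (x - 5)^2.

{M2}: invariant factors (x - 2)^2.

{M3}: invariant factors (x + 5)^2.

{M4}: invariant factors x - 2, x - 2.

Matrices are similar if and only if their invariant-factor lists agree; the partition into similarity classes is {M1}, {M2}, {M3}, {M4}.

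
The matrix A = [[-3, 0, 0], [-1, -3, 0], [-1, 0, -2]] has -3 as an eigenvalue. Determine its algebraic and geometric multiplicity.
The characteristic polynomial is (x + 2)(x + 3)^2, so the factor x + 3 appears with exponent 2: the algebraic multiplicity is 2.

rank(A + 3I) = 2, so the eigenspace has dimension 3 - 2 = 1: the geometric multiplicity is 1.

Since 1 < 2, A is not diagonalizable.

algebraic multiplicity 2, geometric multiplicity 1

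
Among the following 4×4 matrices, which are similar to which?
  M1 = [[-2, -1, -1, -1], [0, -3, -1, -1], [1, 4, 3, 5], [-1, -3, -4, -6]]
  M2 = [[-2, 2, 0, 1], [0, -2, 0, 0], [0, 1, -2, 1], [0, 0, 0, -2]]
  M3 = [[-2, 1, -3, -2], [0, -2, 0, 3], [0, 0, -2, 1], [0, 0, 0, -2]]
Characteristic polynomials: χ_{M1} = (x + 2)^4, χ_{M2} = (x + 2)^4, χ_{M3} = (x + 2)^4.

{M1, M2, M3}: invariant factors (x + 2)^2, (x + 2)^2.

Matrices are similar if and only if their invariant-factor lists agree; the partition into similarity classes is {M1, M2, M3}.

1 class: {M1, M2, M3}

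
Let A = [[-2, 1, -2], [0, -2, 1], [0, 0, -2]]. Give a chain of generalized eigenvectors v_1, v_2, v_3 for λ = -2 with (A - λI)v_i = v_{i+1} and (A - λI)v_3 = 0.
v_1 = [[2, 2, 1]]^T, v_2 = [[0, 1, 0]]^T, v_3 = [[1, 0, 0]]^T

We seek v_1 ∈ ker((A + 2I)^3) \ ker((A + 2I)^2), then set v_{i+1} = (A + 2I) v_i.

One such chain is v_1 = [[2, 2, 1]]^T, v_2 = [[0, 1, 0]]^T, v_3 = [[1, 0, 0]]^T. Check: (A + 2I) v_3 = [[0, 0, 0]]^T = 0.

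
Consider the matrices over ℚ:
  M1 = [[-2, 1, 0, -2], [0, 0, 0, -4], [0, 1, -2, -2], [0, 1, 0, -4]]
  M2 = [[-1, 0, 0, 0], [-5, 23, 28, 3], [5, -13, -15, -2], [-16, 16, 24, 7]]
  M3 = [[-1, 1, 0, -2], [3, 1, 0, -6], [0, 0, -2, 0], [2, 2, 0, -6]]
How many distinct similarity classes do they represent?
2 classes: {M1, M3}, {M2}

Characteristic polynomials: χ_{M1} = (x + 2)^4, χ_{M2} = (x - 5)^3(x + 1), χ_{M3} = (x + 2)^4.

{M1, M3}: invariant factors x + 2, x + 2, (x + 2)^2.

{M2}: invariant factors (x - 5)^3(x + 1).

Matrices are similar if and only if their invariant-factor lists agree; the partition into similarity classes is {M1, M3}, {M2}.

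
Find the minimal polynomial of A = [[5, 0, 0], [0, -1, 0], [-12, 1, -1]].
The characteristic polynomial factors as (x - 5)(x + 1)^2. The minimal polynomial is ∏(x - λ)^{k_λ} where k_λ is the size of the largest Jordan block at λ.

For λ = -1: rank(A + I) = 2, and the largest Jordan block has size 2 (the smallest k with rank((A + I)^k) = rank((A + I)^(k+1))).
For λ = 5: rank(A - 5I) = 2, and the largest Jordan block has size 1 (the smallest k with rank((A - 5I)^k) = rank((A - 5I)^(k+1))).

So m_A(x) = (x - 5)(x + 1)^2.

m_A(x) = (x - 5)(x + 1)^2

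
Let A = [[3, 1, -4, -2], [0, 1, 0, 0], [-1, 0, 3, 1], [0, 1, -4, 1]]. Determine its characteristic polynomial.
χ_A(x) = (x - 3)^2(x - 1)^2

xI - A = [[x - 3, -1, 4, 2], [0, x - 1, 0, 0], [1, 0, x - 3, -1], [0, -1, 4, x - 1]].

Expanding det(xI - A) along the first row:
det(xI - A) = + (x - 3)·det([[x - 1, 0, 0], [0, x - 3, -1], [-1, 4, x - 1]]) - (-1)·det([[0, 0, 0], [1, x - 3, -1], [0, 4, x - 1]]) + (4)·det([[0, x - 1, 0], [1, 0, -1], [0, -1, x - 1]]) - (2)·det([[0, x - 1, 0], [1, 0, x - 3], [0, -1, 4]]).

Evaluating gives χ_A(x) = x^4 - 8x^3 + 22x^2 - 24x + 9 = (x - 3)^2(x - 1)^2.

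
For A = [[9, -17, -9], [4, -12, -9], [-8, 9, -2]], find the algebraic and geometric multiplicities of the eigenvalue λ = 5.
algebraic multiplicity 1, geometric multiplicity 1

The characteristic polynomial is (x - 5)(x + 5)^2, so the factor x - 5 appears with exponent 1: the algebraic multiplicity is 1.

rank(A - 5I) = 2, so the eigenspace has dimension 3 - 2 = 1: the geometric multiplicity is 1.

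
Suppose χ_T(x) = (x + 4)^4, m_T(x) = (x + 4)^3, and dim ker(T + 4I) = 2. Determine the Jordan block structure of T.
λ = -4: algebraic multiplicity 4 (exponent in χ_T), largest block size 3 (exponent in m_T), 2 blocks (geometric multiplicity). These force block sizes [3, 1].

Jordan blocks: (-4, 3), (-4, 1)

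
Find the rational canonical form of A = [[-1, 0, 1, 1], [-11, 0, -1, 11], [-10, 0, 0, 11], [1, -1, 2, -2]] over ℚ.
R = [[0, 0, 0, 12], [1, 0, 0, 4], [0, 1, 0, 0], [0, 0, 1, -3]]

The invariant factors of A (the non-unit diagonal entries of the Smith normal form of xI - A over ℚ[x]) are (x + 3)(x^3 - 4), each dividing the next. The characteristic polynomial is their product, (x + 3)(x^3 - 4).

The rational canonical form is the block-diagonal matrix of companion matrices C(f_i):
R = [[0, 0, 0, 12], [1, 0, 0, 4], [0, 1, 0, 0], [0, 0, 1, -3]].

Note the characteristic polynomial does not split into linear factors over ℚ, so A has no Jordan form over ℚ; the rational canonical form exists over any field.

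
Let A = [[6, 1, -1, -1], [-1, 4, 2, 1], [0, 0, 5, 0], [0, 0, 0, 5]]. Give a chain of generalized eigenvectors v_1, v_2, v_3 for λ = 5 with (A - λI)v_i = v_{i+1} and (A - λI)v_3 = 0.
We seek v_1 ∈ ker((A - 5I)^3) \ ker((A - 5I)^2), then set v_{i+1} = (A - 5I) v_i.

One such chain is v_1 = [[0, 0, 1, 0]]^T, v_2 = [[-1, 2, 0, 0]]^T, v_3 = [[1, -1, 0, 0]]^T. Check: (A - 5I) v_3 = [[0, 0, 0, 0]]^T = 0.

v_1 = [[0, 0, 1, 0]]^T, v_2 = [[-1, 2, 0, 0]]^T, v_3 = [[1, -1, 0, 0]]^T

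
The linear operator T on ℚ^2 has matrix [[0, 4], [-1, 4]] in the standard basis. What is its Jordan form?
J = [[2, 1], [0, 2]]

The characteristic polynomial is det(xI - A) = (x - 2)^2, so the eigenvalues are 2 (algebraic multiplicity 2).

For λ = 2: rank(A - 2I) = 1, rank((A - 2I)^2) = 0. The eigenspace has dimension 2 - 1 = 1, so there is 1 Jordan block; the rank sequence gives block sizes [2].

Assembling the blocks gives the Jordan form J above.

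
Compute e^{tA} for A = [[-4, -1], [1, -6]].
A has Jordan form J = [[-5, 1], [0, -5]] with A = PJP^{-1}, so e^{tA} = P e^{tJ} P^{-1}.

For a Jordan block J_k(λ), e^{tJ_k(λ)} = e^{λt} · (I + tN + t^2 N^2/2! + ... + t^{k-1} N^{k-1}/(k-1)!) where N is the nilpotent superdiagonal part.

Assembling the blocks and conjugating back gives the entries of e^{tA} as shown above.

e^{tA} = [[(t + 1)*e^{-5*t}, -t*e^{-5*t}], [t*e^{-5*t}, (1 - t)*e^{-5*t}]]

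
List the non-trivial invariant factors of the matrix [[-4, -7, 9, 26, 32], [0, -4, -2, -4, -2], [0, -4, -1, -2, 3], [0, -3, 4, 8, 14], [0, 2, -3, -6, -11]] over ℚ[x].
x^2(x + 4)^3

The Jordan structure of A has elementary divisors (x + 4)^3, x^2. Arranging the block sizes at each eigenvalue in decreasing order and taking row products gives the invariant factors.

Invariant factors (smallest first, each dividing the next): x^2(x + 4)^3.

Check: the last factor x^2(x + 4)^3 is the minimal polynomial, and the product x^2(x + 4)^3 is the characteristic polynomial.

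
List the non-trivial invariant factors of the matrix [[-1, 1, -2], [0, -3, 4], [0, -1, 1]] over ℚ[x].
x + 1, (x + 1)^2

The Jordan structure of A has elementary divisors (x + 1)^2, (x + 1). Arranging the block sizes at each eigenvalue in decreasing order and taking row products gives the invariant factors.

Invariant factors (smallest first, each dividing the next): x + 1, (x + 1)^2.

Check: the last factor (x + 1)^2 is the minimal polynomial, and the product (x + 1)^3 is the characteristic polynomial.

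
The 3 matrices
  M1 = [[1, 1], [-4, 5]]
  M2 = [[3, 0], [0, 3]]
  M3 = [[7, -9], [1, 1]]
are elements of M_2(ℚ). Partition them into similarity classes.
3 classes: {M1}, {M2}, {M3}

Characteristic polynomials: χ_{M1} = (x - 3)^2, χ_{M2} = (x - 3)^2, χ_{M3} = (x - 4)^2.

{M1}: invariant factors (x - 3)^2.

{M2}: invariant factors x - 3, x - 3.

{M3}: invariant factors (x - 4)^2.

Matrices are similar if and only if their invariant-factor lists agree; the partition into similarity classes is {M1}, {M2}, {M3}.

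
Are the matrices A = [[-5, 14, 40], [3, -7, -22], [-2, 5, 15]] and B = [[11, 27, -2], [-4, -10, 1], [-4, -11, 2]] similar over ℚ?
Two matrices over a field are similar if and only if they have the same invariant factors.

Both A and B have characteristic polynomial (x - 1)^3 and minimal polynomial (x - 1)^3. Computing further, both have invariant factors (x - 1)^3. Hence A and B are similar.

Yes.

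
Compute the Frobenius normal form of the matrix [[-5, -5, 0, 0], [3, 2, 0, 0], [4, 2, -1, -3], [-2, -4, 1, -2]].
R = [[0, -5, 0, 0], [1, -3, 0, 0], [0, 0, 0, -5], [0, 0, 1, -3]]

The invariant factors of A (the non-unit diagonal entries of the Smith normal form of xI - A over ℚ[x]) are x^2 + 3x + 5, x^2 + 3x + 5, each dividing the next. The characteristic polynomial is their product, (x^2 + 3x + 5)^2.

The rational canonical form is the block-diagonal matrix of companion matrices C(f_i):
R = [[0, -5, 0, 0], [1, -3, 0, 0], [0, 0, 0, -5], [0, 0, 1, -3]].

Note the characteristic polynomial does not split into linear factors over ℚ, so A has no Jordan form over ℚ; the rational canonical form exists over any field.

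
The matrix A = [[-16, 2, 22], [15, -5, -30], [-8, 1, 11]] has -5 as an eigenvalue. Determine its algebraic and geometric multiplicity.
algebraic multiplicity 2, geometric multiplicity 1

The characteristic polynomial is x(x + 5)^2, so the factor x + 5 appears with exponent 2: the algebraic multiplicity is 2.

rank(A + 5I) = 2, so the eigenspace has dimension 3 - 2 = 1: the geometric multiplicity is 1.

Since 1 < 2, A is not diagonalizable.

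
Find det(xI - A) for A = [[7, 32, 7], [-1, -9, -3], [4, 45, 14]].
xI - A = [[x - 7, -32, -7], [1, x + 9, 3], [-4, -45, x - 14]].

Expanding det(xI - A) along the first row:
det(xI - A) = + (x - 7)·det([[x + 9, 3], [-45, x - 14]]) - (-32)·det([[1, 3], [-4, x - 14]]) + (-7)·det([[1, x + 9], [-4, -45]]).

Evaluating gives χ_A(x) = x^3 - 12x^2 + 48x - 64 = (x - 4)^3.

χ_A(x) = (x - 4)^3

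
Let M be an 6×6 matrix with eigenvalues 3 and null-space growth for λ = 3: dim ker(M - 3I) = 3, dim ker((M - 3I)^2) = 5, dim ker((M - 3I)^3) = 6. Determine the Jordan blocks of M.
Jordan blocks: (3, 3), (3, 2), (3, 1)

λ = 3: successive nullity increments [3, 2, 1] count blocks of size ≥ k; block sizes are [3, 2, 1].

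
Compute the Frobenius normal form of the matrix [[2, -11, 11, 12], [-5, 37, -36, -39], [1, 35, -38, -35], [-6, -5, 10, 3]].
R = [[0, 0, 0, -36], [1, 0, 0, 24], [0, 1, 0, -16], [0, 0, 1, 4]]

The invariant factors of A (the non-unit diagonal entries of the Smith normal form of xI - A over ℚ[x]) are (x^2 - 2x + 6)^2, each dividing the next. The characteristic polynomial is their product, (x^2 - 2x + 6)^2.

The rational canonical form is the block-diagonal matrix of companion matrices C(f_i):
R = [[0, 0, 0, -36], [1, 0, 0, 24], [0, 1, 0, -16], [0, 0, 1, 4]].

Note the characteristic polynomial does not split into linear factors over ℚ, so A has no Jordan form over ℚ; the rational canonical form exists over any field.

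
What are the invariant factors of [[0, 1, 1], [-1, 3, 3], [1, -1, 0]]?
(x - 1)^3

The Jordan structure of A has elementary divisors (x - 1)^3. Arranging the block sizes at each eigenvalue in decreasing order and taking row products gives the invariant factors.

Invariant factors (smallest first, each dividing the next): (x - 1)^3.

Check: the last factor (x - 1)^3 is the minimal polynomial, and the product (x - 1)^3 is the characteristic polynomial.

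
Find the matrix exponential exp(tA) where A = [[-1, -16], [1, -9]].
e^{tA} = [[(4*t + 1)*e^{-5*t}, -16*t*e^{-5*t}], [t*e^{-5*t}, (1 - 4*t)*e^{-5*t}]]

A has Jordan form J = [[-5, 1], [0, -5]] with A = PJP^{-1}, so e^{tA} = P e^{tJ} P^{-1}.

For a Jordan block J_k(λ), e^{tJ_k(λ)} = e^{λt} · (I + tN + t^2 N^2/2! + ... + t^{k-1} N^{k-1}/(k-1)!) where N is the nilpotent superdiagonal part.

Assembling the blocks and conjugating back gives the entries of e^{tA} as shown above.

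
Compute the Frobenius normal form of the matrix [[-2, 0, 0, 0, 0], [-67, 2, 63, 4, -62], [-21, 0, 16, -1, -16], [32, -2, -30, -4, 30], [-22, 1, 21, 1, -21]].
The invariant factors of A (the non-unit diagonal entries of the Smith normal form of xI - A over ℚ[x]) are x + 2, (x + 2)(x + 5)(x^2 + 2), each dividing the next. The characteristic polynomial is their product, (x + 2)^2(x + 5)(x^2 + 2).

The rational canonical form is the block-diagonal matrix of companion matrices C(f_i):
R = [[-2, 0, 0, 0, 0], [0, 0, 0, 0, -20], [0, 1, 0, 0, -14], [0, 0, 1, 0, -12], [0, 0, 0, 1, -7]].

Note the characteristic polynomial does not split into linear factors over ℚ, so A has no Jordan form over ℚ; the rational canonical form exists over any field.

R = [[-2, 0, 0, 0, 0], [0, 0, 0, 0, -20], [0, 1, 0, 0, -14], [0, 0, 1, 0, -12], [0, 0, 0, 1, -7]]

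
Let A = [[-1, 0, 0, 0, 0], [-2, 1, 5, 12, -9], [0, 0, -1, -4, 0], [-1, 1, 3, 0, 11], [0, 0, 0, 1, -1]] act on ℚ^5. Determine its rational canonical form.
R = [[-1, 0, 0, 0, 0], [0, 0, 0, 0, -16], [0, 1, 0, 0, -4], [0, 0, 1, 0, 12], [0, 0, 0, 1, -1]]

The invariant factors of A (the non-unit diagonal entries of the Smith normal form of xI - A over ℚ[x]) are x + 1, (x - 2)^2(x + 1)(x + 4), each dividing the next. The characteristic polynomial is their product, (x - 2)^2(x + 1)^2(x + 4).

The rational canonical form is the block-diagonal matrix of companion matrices C(f_i):
R = [[-1, 0, 0, 0, 0], [0, 0, 0, 0, -16], [0, 1, 0, 0, -4], [0, 0, 1, 0, 12], [0, 0, 0, 1, -1]].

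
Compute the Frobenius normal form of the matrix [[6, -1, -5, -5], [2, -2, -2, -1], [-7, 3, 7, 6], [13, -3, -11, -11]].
R = [[0, 0, 0, -4], [1, 0, 0, 0], [0, 1, 0, 4], [0, 0, 1, 0]]

The invariant factors of A (the non-unit diagonal entries of the Smith normal form of xI - A over ℚ[x]) are (x^2 - 2)^2, each dividing the next. The characteristic polynomial is their product, (x^2 - 2)^2.

The rational canonical form is the block-diagonal matrix of companion matrices C(f_i):
R = [[0, 0, 0, -4], [1, 0, 0, 0], [0, 1, 0, 4], [0, 0, 1, 0]].

Note the characteristic polynomial does not split into linear factors over ℚ, so A has no Jordan form over ℚ; the rational canonical form exists over any field.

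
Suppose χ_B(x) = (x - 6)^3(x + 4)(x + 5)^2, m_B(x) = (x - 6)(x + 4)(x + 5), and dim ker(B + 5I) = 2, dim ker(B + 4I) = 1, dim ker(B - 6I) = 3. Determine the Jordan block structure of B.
Jordan blocks: (-5, 1), (-5, 1), (-4, 1), (6, 1), (6, 1), (6, 1)

λ = -5: algebraic multiplicity 2 (exponent in χ_B), largest block size 1 (exponent in m_B), 2 blocks (geometric multiplicity). These force block sizes [1, 1].
λ = -4: algebraic multiplicity 1 (exponent in χ_B), largest block size 1 (exponent in m_B), 1 block (geometric multiplicity). This forces block sizes [1].
λ = 6: algebraic multiplicity 3 (exponent in χ_B), largest block size 1 (exponent in m_B), 3 blocks (geometric multiplicity). These force block sizes [1, 1, 1].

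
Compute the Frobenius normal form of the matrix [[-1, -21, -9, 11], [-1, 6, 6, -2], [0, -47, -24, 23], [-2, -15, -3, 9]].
The invariant factors of A (the non-unit diagonal entries of the Smith normal form of xI - A over ℚ[x]) are x^2(x + 5)^2, each dividing the next. The characteristic polynomial is their product, x^2(x + 5)^2.

The rational canonical form is the block-diagonal matrix of companion matrices C(f_i):
R = [[0, 0, 0, 0], [1, 0, 0, 0], [0, 1, 0, -25], [0, 0, 1, -10]].

R = [[0, 0, 0, 0], [1, 0, 0, 0], [0, 1, 0, -25], [0, 0, 1, -10]]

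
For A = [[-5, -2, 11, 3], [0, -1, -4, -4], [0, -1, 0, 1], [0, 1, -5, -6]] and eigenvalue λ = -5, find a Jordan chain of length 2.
We seek v_1 ∈ ker((A + 5I)^2) \ ker(A + 5I), then set v_{i+1} = (A + 5I) v_i.

One such chain is v_1 = [[1, 1, 0, 1]]^T, v_2 = [[1, 0, 0, 0]]^T. Check: (A + 5I) v_2 = [[0, 0, 0, 0]]^T = 0.

v_1 = [[1, 1, 0, 1]]^T, v_2 = [[1, 0, 0, 0]]^T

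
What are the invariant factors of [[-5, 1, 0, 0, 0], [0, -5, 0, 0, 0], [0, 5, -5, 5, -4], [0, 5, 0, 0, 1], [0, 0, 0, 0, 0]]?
x + 5, x^2(x + 5)^2

The Jordan structure of A has elementary divisors (x + 5)^2, (x + 5), x^2. Arranging the block sizes at each eigenvalue in decreasing order and taking row products gives the invariant factors.

Invariant factors (smallest first, each dividing the next): x + 5, x^2(x + 5)^2.

Check: the last factor x^2(x + 5)^2 is the minimal polynomial, and the product x^2(x + 5)^3 is the characteristic polynomial.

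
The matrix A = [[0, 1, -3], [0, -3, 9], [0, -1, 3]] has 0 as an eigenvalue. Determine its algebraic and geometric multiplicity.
The characteristic polynomial is x^3, so the factor x appears with exponent 3: the algebraic multiplicity is 3.

rank(A) = 1, so the eigenspace has dimension 3 - 1 = 2: the geometric multiplicity is 2.

Since 2 < 3, A is not diagonalizable.

algebraic multiplicity 3, geometric multiplicity 2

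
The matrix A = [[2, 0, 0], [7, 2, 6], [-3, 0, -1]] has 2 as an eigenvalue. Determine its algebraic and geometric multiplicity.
The characteristic polynomial is (x - 2)^2(x + 1), so the factor x - 2 appears with exponent 2: the algebraic multiplicity is 2.

rank(A - 2I) = 2, so the eigenspace has dimension 3 - 2 = 1: the geometric multiplicity is 1.

Since 1 < 2, A is not diagonalizable.

algebraic multiplicity 2, geometric multiplicity 1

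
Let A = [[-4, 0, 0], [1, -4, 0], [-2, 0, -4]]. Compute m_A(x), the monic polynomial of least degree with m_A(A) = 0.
m_A(x) = (x + 4)^2

The characteristic polynomial factors as (x + 4)^3. The minimal polynomial is ∏(x - λ)^{k_λ} where k_λ is the size of the largest Jordan block at λ.

For λ = -4: rank(A + 4I) = 1, and the largest Jordan block has size 2 (the smallest k with rank((A + 4I)^k) = rank((A + 4I)^(k+1))).

So m_A(x) = (x + 4)^2.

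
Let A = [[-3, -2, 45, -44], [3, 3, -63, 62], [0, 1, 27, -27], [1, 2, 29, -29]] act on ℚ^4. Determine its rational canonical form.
R = [[0, 0, 0, 45], [1, 0, 0, 66], [0, 1, 0, 20], [0, 0, 1, -2]]

The invariant factors of A (the non-unit diagonal entries of the Smith normal form of xI - A over ℚ[x]) are (x - 5)(x + 1)(x + 3)^2, each dividing the next. The characteristic polynomial is their product, (x - 5)(x + 1)(x + 3)^2.

The rational canonical form is the block-diagonal matrix of companion matrices C(f_i):
R = [[0, 0, 0, 45], [1, 0, 0, 66], [0, 1, 0, 20], [0, 0, 1, -2]].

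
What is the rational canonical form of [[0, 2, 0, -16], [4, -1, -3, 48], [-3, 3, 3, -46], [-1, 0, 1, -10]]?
The invariant factors of A (the non-unit diagonal entries of the Smith normal form of xI - A over ℚ[x]) are (x^2 + 4x - 4)^2, each dividing the next. The characteristic polynomial is their product, (x^2 + 4x - 4)^2.

The rational canonical form is the block-diagonal matrix of companion matrices C(f_i):
R = [[0, 0, 0, -16], [1, 0, 0, 32], [0, 1, 0, -8], [0, 0, 1, -8]].

Note the characteristic polynomial does not split into linear factors over ℚ, so A has no Jordan form over ℚ; the rational canonical form exists over any field.

R = [[0, 0, 0, -16], [1, 0, 0, 32], [0, 1, 0, -8], [0, 0, 1, -8]]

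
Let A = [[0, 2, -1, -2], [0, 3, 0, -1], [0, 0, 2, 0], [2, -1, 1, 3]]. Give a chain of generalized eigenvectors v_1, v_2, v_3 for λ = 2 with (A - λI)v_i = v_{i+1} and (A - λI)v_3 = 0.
v_1 = [[0, 0, 1, 0]]^T, v_2 = [[-1, 0, 0, 1]]^T, v_3 = [[0, -1, 0, -1]]^T

We seek v_1 ∈ ker((A - 2I)^3) \ ker((A - 2I)^2), then set v_{i+1} = (A - 2I) v_i.

One such chain is v_1 = [[0, 0, 1, 0]]^T, v_2 = [[-1, 0, 0, 1]]^T, v_3 = [[0, -1, 0, -1]]^T. Check: (A - 2I) v_3 = [[0, 0, 0, 0]]^T = 0.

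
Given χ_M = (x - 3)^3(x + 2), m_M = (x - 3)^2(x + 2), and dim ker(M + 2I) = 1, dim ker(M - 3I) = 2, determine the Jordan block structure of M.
λ = -2: algebraic multiplicity 1 (exponent in χ_M), largest block size 1 (exponent in m_M), 1 block (geometric multiplicity). This forces block sizes [1].
λ = 3: algebraic multiplicity 3 (exponent in χ_M), largest block size 2 (exponent in m_M), 2 blocks (geometric multiplicity). These force block sizes [2, 1].

Jordan blocks: (-2, 1), (3, 2), (3, 1)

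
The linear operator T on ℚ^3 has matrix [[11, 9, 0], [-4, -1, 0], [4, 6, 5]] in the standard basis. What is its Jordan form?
The characteristic polynomial is det(xI - A) = (x - 5)^3, so the eigenvalues are 5 (algebraic multiplicity 3).

For λ = 5: rank(A - 5I) = 1, rank((A - 5I)^2) = 0. The eigenspace has dimension 3 - 1 = 2, so there are 2 Jordan blocks; the rank sequence gives block sizes [2, 1].

Assembling the blocks gives the Jordan form J above.

J = [[5, 1, 0], [0, 5, 0], [0, 0, 5]]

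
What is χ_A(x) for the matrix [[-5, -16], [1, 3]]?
xI - A = [[x + 5, 16], [-1, x - 3]].

Expanding det(xI - A) along the first row:
det(xI - A) = + (x + 5)·det([[x - 3]]) - (16)·det([[-1]]).

Evaluating gives χ_A(x) = x^2 + 2x + 1 = (x + 1)^2.

χ_A(x) = (x + 1)^2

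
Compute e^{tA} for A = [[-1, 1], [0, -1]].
e^{tA} = [[e^{-t}, t*e^{-t}], [0, e^{-t}]]

A has Jordan form J = [[-1, 1], [0, -1]] with A = PJP^{-1}, so e^{tA} = P e^{tJ} P^{-1}.

For a Jordan block J_k(λ), e^{tJ_k(λ)} = e^{λt} · (I + tN + t^2 N^2/2! + ... + t^{k-1} N^{k-1}/(k-1)!) where N is the nilpotent superdiagonal part.

Assembling the blocks and conjugating back gives the entries of e^{tA} as shown above.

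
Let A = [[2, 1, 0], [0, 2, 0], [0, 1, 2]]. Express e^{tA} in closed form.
A has Jordan form J = [[2, 1, 0], [0, 2, 0], [0, 0, 2]] with A = PJP^{-1}, so e^{tA} = P e^{tJ} P^{-1}.

For a Jordan block J_k(λ), e^{tJ_k(λ)} = e^{λt} · (I + tN + t^2 N^2/2! + ... + t^{k-1} N^{k-1}/(k-1)!) where N is the nilpotent superdiagonal part.

Assembling the blocks and conjugating back gives the entries of e^{tA} as shown above.

e^{tA} = [[e^{2*t}, t*e^{2*t}, 0], [0, e^{2*t}, 0], [0, t*e^{2*t}, e^{2*t}]]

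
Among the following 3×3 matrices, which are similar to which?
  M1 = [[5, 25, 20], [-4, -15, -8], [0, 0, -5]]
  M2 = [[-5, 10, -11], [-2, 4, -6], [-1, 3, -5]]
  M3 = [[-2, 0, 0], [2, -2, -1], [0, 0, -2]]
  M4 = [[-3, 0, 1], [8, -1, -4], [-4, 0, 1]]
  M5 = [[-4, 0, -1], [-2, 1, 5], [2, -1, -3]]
Characteristic polynomials: χ_{M1} = (x + 5)^3, χ_{M2} = (x + 2)^3, χ_{M3} = (x + 2)^3, χ_{M4} = (x + 1)^3, χ_{M5} = (x + 2)^3.

{M1}: invariant factors x + 5, (x + 5)^2.

{M2, M5}: invariant factors (x + 2)^3.

{M3}: invariant factors x + 2, (x + 2)^2.

{M4}: invariant factors x + 1, (x + 1)^2.

Matrices are similar if and only if their invariant-factor lists agree; the partition into similarity classes is {M1}, {M2, M5}, {M3}, {M4}.

4 classes: {M1}, {M2, M5}, {M3}, {M4}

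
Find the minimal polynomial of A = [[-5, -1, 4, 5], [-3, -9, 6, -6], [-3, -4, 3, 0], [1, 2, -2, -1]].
m_A(x) = (x + 3)^3

The characteristic polynomial factors as (x + 3)^4. The minimal polynomial is ∏(x - λ)^{k_λ} where k_λ is the size of the largest Jordan block at λ.

For λ = -3: rank(A + 3I) = 2, and the largest Jordan block has size 3 (the smallest k with rank((A + 3I)^k) = rank((A + 3I)^(k+1))).

So m_A(x) = (x + 3)^3.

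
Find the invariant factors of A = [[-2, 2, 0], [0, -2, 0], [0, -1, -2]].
The Jordan structure of A has elementary divisors (x + 2)^2, (x + 2). Arranging the block sizes at each eigenvalue in decreasing order and taking row products gives the invariant factors.

Invariant factors (smallest first, each dividing the next): x + 2, (x + 2)^2.

Check: the last factor (x + 2)^2 is the minimal polynomial, and the product (x + 2)^3 is the characteristic polynomial.

x + 2, (x + 2)^2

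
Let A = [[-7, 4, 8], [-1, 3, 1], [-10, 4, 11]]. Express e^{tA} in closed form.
A has Jordan form J = [[1, 0, 0], [0, 3, 1], [0, 0, 3]] with A = PJP^{-1}, so e^{tA} = P e^{tJ} P^{-1}.

For a Jordan block J_k(λ), e^{tJ_k(λ)} = e^{λt} · (I + tN + t^2 N^2/2! + ... + t^{k-1} N^{k-1}/(k-1)!) where N is the nilpotent superdiagonal part.

Assembling the blocks and conjugating back gives the entries of e^{tA} as shown above.

e^{tA} = [[(-2*t*e^{2*t} - 3*e^{2*t} + 4)*e^{t}, 2*(e^{2*t} - 1)*e^{t}, (2*t*e^{2*t} + 3*e^{2*t} - 3)*e^{t}], [-t*e^{3*t}, e^{3*t}, t*e^{3*t}], [2*(-t*e^{2*t} - 2*e^{2*t} + 2)*e^{t}, 2*(e^{2*t} - 1)*e^{t}, (2*t*e^{2*t} + 4*e^{2*t} - 3)*e^{t}]]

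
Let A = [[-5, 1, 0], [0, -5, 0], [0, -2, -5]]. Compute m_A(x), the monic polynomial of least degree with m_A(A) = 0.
The characteristic polynomial factors as (x + 5)^3. The minimal polynomial is ∏(x - λ)^{k_λ} where k_λ is the size of the largest Jordan block at λ.

For λ = -5: rank(A + 5I) = 1, and the largest Jordan block has size 2 (the smallest k with rank((A + 5I)^k) = rank((A + 5I)^(k+1))).

So m_A(x) = (x + 5)^2.

m_A(x) = (x + 5)^2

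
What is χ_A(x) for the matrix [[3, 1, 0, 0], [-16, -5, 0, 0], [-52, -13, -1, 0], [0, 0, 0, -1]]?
χ_A(x) = (x + 1)^4

xI - A = [[x - 3, -1, 0, 0], [16, x + 5, 0, 0], [52, 13, x + 1, 0], [0, 0, 0, x + 1]].

Expanding det(xI - A) along the first row:
det(xI - A) = + (x - 3)·det([[x + 5, 0, 0], [13, x + 1, 0], [0, 0, x + 1]]) - (-1)·det([[16, 0, 0], [52, x + 1, 0], [0, 0, x + 1]]) + (0)·det([[16, x + 5, 0], [52, 13, 0], [0, 0, x + 1]]) - (0)·det([[16, x + 5, 0], [52, 13, x + 1], [0, 0, 0]]).

Evaluating gives χ_A(x) = x^4 + 4x^3 + 6x^2 + 4x + 1 = (x + 1)^4.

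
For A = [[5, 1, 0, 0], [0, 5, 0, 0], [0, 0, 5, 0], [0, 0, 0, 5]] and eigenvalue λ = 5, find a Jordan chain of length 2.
We seek v_1 ∈ ker((A - 5I)^2) \ ker(A - 5I), then set v_{i+1} = (A - 5I) v_i.

One such chain is v_1 = [[0, 1, 6, -2]]^T, v_2 = [[1, 0, 0, 0]]^T. Check: (A - 5I) v_2 = [[0, 0, 0, 0]]^T = 0.

v_1 = [[0, 1, 6, -2]]^T, v_2 = [[1, 0, 0, 0]]^T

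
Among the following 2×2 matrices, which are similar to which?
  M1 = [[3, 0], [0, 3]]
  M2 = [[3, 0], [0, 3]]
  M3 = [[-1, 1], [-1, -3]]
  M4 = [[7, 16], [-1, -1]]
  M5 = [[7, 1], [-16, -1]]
3 classes: {M1, M2}, {M3}, {M4, M5}

Characteristic polynomials: χ_{M1} = (x - 3)^2, χ_{M2} = (x - 3)^2, χ_{M3} = (x + 2)^2, χ_{M4} = (x - 3)^2, χ_{M5} = (x - 3)^2.

{M1, M2}: invariant factors x - 3, x - 3.

{M3}: invariant factors (x + 2)^2.

{M4, M5}: invariant factors (x - 3)^2.

Matrices are similar if and only if their invariant-factor lists agree; the partition into similarity classes is {M1, M2}, {M3}, {M4, M5}.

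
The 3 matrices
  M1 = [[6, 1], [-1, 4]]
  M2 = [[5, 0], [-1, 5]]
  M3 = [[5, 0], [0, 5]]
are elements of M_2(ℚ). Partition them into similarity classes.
2 classes: {M1, M2}, {M3}

Characteristic polynomials: χ_{M1} = (x - 5)^2, χ_{M2} = (x - 5)^2, χ_{M3} = (x - 5)^2.

{M1, M2}: invariant factors (x - 5)^2.

{M3}: invariant factors x - 5, x - 5.

Matrices are similar if and only if their invariant-factor lists agree; the partition into similarity classes is {M1, M2}, {M3}.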